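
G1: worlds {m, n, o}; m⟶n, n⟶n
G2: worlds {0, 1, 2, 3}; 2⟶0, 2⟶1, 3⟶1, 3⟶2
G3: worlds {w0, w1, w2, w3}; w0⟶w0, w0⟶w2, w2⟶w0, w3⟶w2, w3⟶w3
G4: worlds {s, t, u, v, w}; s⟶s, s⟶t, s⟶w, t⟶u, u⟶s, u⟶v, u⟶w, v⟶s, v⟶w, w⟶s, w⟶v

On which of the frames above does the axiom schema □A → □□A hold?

This is the axiom for transitivity; its first-order frame correspondent is ∀x ∀y ∀z (Rxy ∧ Ryz → Rxz).
G1: condition met.
G2: fails — R32 and R20 but not R30.
G3: fails — Rw3w2 and Rw2w0 but not Rw3w0.
G4: fails — Rvw and Rwv but not Rvv.
Valid on: G1.

G1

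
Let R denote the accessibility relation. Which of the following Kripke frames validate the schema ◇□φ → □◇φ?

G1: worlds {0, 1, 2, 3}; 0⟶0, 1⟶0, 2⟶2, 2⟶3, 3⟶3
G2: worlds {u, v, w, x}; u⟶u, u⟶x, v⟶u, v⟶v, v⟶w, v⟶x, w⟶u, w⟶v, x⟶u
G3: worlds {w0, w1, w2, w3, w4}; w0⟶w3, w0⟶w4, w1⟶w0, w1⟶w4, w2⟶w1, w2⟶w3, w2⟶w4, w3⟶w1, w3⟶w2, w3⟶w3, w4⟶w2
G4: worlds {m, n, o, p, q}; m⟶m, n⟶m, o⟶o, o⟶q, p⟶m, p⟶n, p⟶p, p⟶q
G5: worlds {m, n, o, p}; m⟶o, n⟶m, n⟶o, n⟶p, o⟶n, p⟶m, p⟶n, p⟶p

G1, G2

This is the axiom for convergence; its first-order frame correspondent is ∀x ∀y ∀z (Rxy ∧ Rxz → ∃w (Ryw ∧ Rzw)).
G1: holds.
G2: holds.
G3: fails — Rw1w0 and Rw1w4 but w0 and w4 have no common successor.
G4: fails — Roo and Roq but o and q have no common successor.
G5: fails — Rno and Rnm but o and m have no common successor.
Valid on: G1, G2.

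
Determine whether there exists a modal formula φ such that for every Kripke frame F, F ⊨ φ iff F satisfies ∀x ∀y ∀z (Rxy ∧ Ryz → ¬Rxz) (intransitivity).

Not definable by any modal formula

If a class were modally definable it would be closed under surjective bounded morphisms (Goldblatt–Thomason).
The 5-cycle (worlds s,t,u,v,w with s→t→u→v→w→s) is intransitive. Mapping every world to a single reflexive point • is a surjective bounded morphism; the reflexive point is not intransitive (R••∧R•• but R••).
So no modal formula (or set of formulas) defines exactly the intransitive frames.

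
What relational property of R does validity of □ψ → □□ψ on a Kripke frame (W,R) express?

Suppose □ψ→□□ψ is valid. Take Rxy, Ryz and set V(ψ)={w : Rxw}. Then □ψ at x, so □□ψ at x, so □ψ at y, so ψ at z, i.e. Rxz.

transitivity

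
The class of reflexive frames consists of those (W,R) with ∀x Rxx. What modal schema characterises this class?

□p → p

A defining formula is □p → p (the T axiom).
Suppose □p→p is valid. At any x set V(p)={w : Rxw}. Then □p holds at x, so p holds at x, i.e. Rxx.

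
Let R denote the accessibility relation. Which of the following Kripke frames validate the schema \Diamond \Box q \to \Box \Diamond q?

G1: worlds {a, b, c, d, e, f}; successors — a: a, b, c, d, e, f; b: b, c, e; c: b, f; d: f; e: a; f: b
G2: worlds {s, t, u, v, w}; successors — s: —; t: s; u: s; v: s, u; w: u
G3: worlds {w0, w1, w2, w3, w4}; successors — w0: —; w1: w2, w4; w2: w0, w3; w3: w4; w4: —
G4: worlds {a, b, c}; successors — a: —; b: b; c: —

G4

This is the axiom for convergence; its first-order frame correspondent is \forall x \forall y \forall z (Rxy \wedge Rxz \to \exists w (Ryw \wedge Rzw)).
G1: fails — Rab and Rae but b and e have no common successor.
G2: fails — Rts and Rts but s and s have no common successor.
G3: fails — Rw1w2 and Rw1w4 but w2 and w4 have no common successor.
G4: satisfies the condition.
Valid on: G4.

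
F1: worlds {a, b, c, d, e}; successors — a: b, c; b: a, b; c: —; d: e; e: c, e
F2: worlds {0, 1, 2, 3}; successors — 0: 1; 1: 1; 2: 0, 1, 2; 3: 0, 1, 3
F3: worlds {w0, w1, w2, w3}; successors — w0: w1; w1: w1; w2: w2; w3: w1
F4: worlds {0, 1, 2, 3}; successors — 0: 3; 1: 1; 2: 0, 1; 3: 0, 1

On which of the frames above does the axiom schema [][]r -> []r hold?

This is the axiom for density; its first-order frame correspondent is forall x forall y (Rxy -> exists z (Rxz & Rzy)).
F1: fails — Rac but no z with Raz and Rzc.
F2: ✓.
F3: ✓.
F4: fails — R20 but no z with R2z and Rz0.

F2, F3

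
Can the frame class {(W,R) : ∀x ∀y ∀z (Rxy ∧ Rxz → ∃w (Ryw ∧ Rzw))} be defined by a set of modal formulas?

The condition is convergence. A defining modal formula is ◇□q → □◇q.
Suppose ◇□q→□◇q is valid. Take Rxy, Rxz and set V(q)={w : Ryw}. Then □q at y so ◇□q at x, so □◇q at x, so ◇q at z, giving w with Rzw and Ryw.

Yes — defined by ◇□q → □◇q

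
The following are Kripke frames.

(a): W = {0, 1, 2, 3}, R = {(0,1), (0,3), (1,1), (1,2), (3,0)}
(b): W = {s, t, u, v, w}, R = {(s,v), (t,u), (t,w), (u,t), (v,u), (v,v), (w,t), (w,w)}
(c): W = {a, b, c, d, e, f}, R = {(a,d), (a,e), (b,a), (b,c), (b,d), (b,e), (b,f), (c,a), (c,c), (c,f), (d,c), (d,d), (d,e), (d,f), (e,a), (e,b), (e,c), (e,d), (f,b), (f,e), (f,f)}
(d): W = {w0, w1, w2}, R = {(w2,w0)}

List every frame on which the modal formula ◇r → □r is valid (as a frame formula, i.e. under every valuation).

(d)

The schema corresponds to partial functionality: ∀x ∀y ∀z (Rxy ∧ Rxz → y = z).
(a): fails — 0 sees both 1 and 3.
(b): fails — t sees both u and w.
(c): fails — a sees both d and e.
(d): condition met.
Valid on: (d).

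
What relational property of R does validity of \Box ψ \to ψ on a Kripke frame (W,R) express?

Suppose □ψ→ψ is valid. At any x set V(ψ)={w : Rxw}. Then □ψ holds at x, so ψ holds at x, i.e. Rxx.

reflexivity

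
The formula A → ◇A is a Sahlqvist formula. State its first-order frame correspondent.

This schema is equivalent to the T axiom □A → A.
Its frame correspondent is reflexivity — ∀x Rxx.

reflexivity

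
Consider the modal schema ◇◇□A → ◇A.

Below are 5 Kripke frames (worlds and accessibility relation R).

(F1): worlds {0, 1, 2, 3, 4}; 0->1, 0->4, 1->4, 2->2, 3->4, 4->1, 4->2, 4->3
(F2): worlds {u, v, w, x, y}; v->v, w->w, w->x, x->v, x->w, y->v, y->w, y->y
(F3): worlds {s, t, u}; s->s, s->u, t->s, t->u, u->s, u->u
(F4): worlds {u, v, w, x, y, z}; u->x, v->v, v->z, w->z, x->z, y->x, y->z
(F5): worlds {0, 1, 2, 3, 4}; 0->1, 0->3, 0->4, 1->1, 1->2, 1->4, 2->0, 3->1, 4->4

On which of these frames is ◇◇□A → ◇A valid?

(F3)

This is the axiom for a generalized confluence (Geach) condition; its first-order frame correspondent is ∀x ∀y (xR²y → ∃w (yRw ∧ xRw)).
(F1): fails — 0R²2 but no w with 2Rw and 0Rw.
(F2): fails — wR²v but no t with vRt and wRt.
(F3): ✓.
(F4): fails — uR²z but no t with zRt and uRt.
(F5): fails — 0R²2 but no w with 2Rw and 0Rw.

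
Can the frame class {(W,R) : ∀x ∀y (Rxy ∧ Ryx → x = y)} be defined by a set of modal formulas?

Modal frame validity is preserved under surjective bounded morphisms.
The 8-cycle (worlds w0,w1,w2,w3,w4,w5,w6,w7 with w0→w1→w2→w3→w4→w5→w6→w7→w0) is antisymmetric. Sending even-indexed worlds to s and odd-indexed worlds to t is a surjective bounded morphism onto the two-world frame with s↔t, which is not antisymmetric.
So no modal formula (or set of formulas) defines exactly the antisymmetric frames.

No — not modally definable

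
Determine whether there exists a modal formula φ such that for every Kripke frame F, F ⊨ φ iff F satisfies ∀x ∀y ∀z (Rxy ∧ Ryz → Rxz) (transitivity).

Yes: it is transitivity, defined by the 4 schema □p → □□p.

Definable; □p → □□p defines it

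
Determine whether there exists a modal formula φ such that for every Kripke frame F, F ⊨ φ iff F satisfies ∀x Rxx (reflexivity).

This is a Sahlqvist condition; the T axiom □q → q defines it.
Suppose □q→q is valid. At any x set V(q)={w : Rxw}. Then □q holds at x, so q holds at x, i.e. Rxx.

Yes, by □q → q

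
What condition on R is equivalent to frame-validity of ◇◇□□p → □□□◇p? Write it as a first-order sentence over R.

∀x ∀y ∀z ((xR²y ∧ xR³z) → ∃w (yR²w ∧ zRw))

This is a Sahlqvist (Geach-type) schema ◇^2□^2p → □^3◇^1p.
Minimal-valuation argument: fix x; take any y with xR^2y and any z with xR^3z. Set V(p) to the set of worlds R-reachable from y in exactly 2 steps. Then □^2p holds at y, so the antecedent holds at x; validity forces ◇^1p at z, giving a w with zR^1w and yR^2w.
First-order correspondent: ∀x ∀y ∀z ((xR²y ∧ xR³z) → ∃w (yR²w ∧ zRw)).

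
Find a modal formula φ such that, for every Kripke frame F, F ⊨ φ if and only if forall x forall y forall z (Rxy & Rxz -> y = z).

◇q → □q

A defining formula is ◇q → □q (the CD axiom).
Suppose ◇q→□q is valid. Take Rxy, Rxz and set V(q)={y}. Then ◇q at x, so □q at x, so q at z, i.e. z=y.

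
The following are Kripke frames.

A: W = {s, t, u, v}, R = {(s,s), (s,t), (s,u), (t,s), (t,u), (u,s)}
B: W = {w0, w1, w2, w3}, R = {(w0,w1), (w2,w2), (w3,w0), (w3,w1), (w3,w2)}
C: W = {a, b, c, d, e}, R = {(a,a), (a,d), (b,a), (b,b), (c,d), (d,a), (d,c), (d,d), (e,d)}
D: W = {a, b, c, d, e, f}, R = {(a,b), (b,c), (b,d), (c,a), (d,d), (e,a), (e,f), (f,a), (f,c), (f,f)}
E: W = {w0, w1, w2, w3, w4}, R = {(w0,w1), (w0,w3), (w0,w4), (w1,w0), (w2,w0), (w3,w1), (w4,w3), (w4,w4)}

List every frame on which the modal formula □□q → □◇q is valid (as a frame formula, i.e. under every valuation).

The schema corresponds to a generalized confluence (Geach) condition: ∀x ∀z (xRz → ∃w (xR²w ∧ zRw)).
A: condition met.
B: fails — w0Rw1 but no w with w0R²w and w1Rw.
C: condition met.
D: condition met.
E: condition met.

A, C, D, E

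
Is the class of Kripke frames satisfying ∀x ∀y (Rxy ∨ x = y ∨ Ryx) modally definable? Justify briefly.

Modal frame validity is preserved under disjoint unions.
Take 3 disjoint single-world reflexive frames: each is trivially connected, but their disjoint union has 3 worlds with no edge between distinct components, so it is not connected.
Hence connectedness of R is not modally definable.

Not definable by any modal formula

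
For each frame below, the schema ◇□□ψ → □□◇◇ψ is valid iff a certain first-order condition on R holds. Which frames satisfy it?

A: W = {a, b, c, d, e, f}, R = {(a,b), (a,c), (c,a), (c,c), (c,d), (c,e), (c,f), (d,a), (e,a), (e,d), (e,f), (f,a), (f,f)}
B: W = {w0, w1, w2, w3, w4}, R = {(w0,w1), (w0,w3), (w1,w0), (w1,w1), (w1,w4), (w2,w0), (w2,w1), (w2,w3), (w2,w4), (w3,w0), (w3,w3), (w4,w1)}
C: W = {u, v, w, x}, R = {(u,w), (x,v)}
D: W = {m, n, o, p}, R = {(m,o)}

B, C, D

This is the axiom for a generalized confluence (Geach) condition; its first-order frame correspondent is ∀x ∀y ∀z ((xRy ∧ xR²z) → ∃w (yR²w ∧ zR²w)).
A: fails — aRb, aR²a but no w with bR²w and aR²w.
B: holds.
C: holds.
D: holds.
Valid on: B, C, D.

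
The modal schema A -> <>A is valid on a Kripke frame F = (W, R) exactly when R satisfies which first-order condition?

reflexivity: forall x Rxx

Replacing A by ¬A and contraposing gives the equivalent schema □A → A.
Suppose □A→A is valid. At any x set V(A)={w : Rxw}. Then □A holds at x, so A holds at x, i.e. Rxx.
Conversely, any frame satisfying forall x Rxx validates the schema.
Frame condition: forall x Rxx.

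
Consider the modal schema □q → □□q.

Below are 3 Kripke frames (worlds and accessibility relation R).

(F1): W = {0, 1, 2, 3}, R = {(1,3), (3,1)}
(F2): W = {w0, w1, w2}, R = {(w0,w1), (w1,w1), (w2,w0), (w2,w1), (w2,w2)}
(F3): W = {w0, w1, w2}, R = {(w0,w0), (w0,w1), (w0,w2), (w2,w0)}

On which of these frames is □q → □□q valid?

The schema corresponds to transitivity: ∀x ∀y ∀z (Rxy ∧ Ryz → Rxz).
(F1): fails — R31 and R13 but not R33.
(F2): satisfies the condition.
(F3): fails — Rw2w0 and Rw0w1 but not Rw2w1.
Valid on: (F2).

(F2)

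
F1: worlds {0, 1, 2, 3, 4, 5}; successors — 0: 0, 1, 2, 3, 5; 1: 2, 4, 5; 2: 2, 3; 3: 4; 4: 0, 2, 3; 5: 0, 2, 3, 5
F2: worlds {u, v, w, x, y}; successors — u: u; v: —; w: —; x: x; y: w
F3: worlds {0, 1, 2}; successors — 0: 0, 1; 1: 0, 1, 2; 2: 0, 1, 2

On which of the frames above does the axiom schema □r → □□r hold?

F2

The schema corresponds to transitivity: ∀x ∀y ∀z (Rxy ∧ Ryz → Rxz).
F1: fails — R34 and R40 but not R30.
F2: holds.
F3: fails — R01 and R12 but not R02.
Valid on: F2.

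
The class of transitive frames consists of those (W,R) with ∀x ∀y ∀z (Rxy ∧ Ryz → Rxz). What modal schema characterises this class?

□ψ → □□ψ

The condition is transitivity. The 4 schema □ψ → □□ψ defines it.
Suppose □ψ→□□ψ is valid. Take Rxy, Ryz and set V(ψ)={w : Rxw}. Then □ψ at x, so □□ψ at x, so □ψ at y, so ψ at z, i.e. Rxz.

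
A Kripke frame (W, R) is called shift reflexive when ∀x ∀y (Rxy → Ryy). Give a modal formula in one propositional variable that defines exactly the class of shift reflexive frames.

The condition is shift-reflexivity. The T□ schema □(□s → s) defines it.
Suppose □(□s→s) is valid. Take Rxy and set V(s)={w : Ryw}. Then at y, □s holds; since □(□s→s) at x, □s→s at y, so s at y, i.e. Ryy.

□(□s → s)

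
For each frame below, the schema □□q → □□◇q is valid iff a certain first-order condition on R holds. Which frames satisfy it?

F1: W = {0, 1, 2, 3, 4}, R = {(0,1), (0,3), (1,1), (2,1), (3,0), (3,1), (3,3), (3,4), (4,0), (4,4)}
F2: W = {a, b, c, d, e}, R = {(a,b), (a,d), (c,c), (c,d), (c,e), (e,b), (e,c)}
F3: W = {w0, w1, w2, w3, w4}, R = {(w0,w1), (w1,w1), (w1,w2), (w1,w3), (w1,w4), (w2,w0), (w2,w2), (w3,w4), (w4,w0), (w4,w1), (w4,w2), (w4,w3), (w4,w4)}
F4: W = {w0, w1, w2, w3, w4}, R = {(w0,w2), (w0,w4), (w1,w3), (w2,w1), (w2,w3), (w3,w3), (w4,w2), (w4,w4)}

F1, F3, F4

This is the axiom for a generalized confluence (Geach) condition; its first-order frame correspondent is ∀x ∀z (xR²z → ∃w (xR²w ∧ zRw)).
F1: holds.
F2: fails — cR²b but no w with cR²w and bRw.
F3: holds.
F4: holds.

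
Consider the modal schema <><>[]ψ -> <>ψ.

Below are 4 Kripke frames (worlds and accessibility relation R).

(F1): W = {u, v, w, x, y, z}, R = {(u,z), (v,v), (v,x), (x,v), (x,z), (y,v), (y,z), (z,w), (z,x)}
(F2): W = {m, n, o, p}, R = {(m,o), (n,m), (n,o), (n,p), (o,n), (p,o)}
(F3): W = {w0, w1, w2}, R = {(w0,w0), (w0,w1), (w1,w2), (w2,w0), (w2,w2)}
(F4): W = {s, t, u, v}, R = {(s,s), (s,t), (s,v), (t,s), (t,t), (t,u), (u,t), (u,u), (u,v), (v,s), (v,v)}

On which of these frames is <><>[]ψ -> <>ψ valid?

This is the axiom for a generalized confluence (Geach) condition; its first-order frame correspondent is forall x forall y (x R^2 y -> exists w (yRw & xRw)).
(F1): fails — uR²w but no t with wRt and uRt.
(F2): fails — nR²o but no w with oRw and nRw.
(F3): fails — w0R²w1 but no w with w1Rw and w0Rw.
(F4): satisfies the condition.
Valid on: (F4).

(F4)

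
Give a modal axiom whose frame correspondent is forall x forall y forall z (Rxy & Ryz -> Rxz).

□p → □□p

A defining formula is □p → □□p (the 4 axiom).
Suppose □p→□□p is valid. Take Rxy, Ryz and set V(p)={w : Rxw}. Then □p at x, so □□p at x, so □p at y, so p at z, i.e. Rxz.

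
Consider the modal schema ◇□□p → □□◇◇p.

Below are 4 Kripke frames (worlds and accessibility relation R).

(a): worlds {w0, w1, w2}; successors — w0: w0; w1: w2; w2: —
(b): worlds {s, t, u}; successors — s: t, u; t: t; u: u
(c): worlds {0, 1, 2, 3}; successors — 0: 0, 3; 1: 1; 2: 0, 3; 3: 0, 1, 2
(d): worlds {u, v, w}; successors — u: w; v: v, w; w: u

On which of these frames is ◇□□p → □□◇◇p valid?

(a), (c)

The schema corresponds to a generalized confluence (Geach) condition: ∀x ∀y ∀z ((xRy ∧ xR²z) → ∃w (yR²w ∧ zR²w)).
(a): satisfies the condition.
(b): fails — sRt, sR²u but no w with tR²w and uR²w.
(c): satisfies the condition.
(d): fails — uRw, uR²u but no t with wR²t and uR²t.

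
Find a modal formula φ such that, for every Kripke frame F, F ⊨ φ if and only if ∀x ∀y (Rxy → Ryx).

A defining formula is p → □◇p (the B axiom).
Suppose p→□◇p is valid. Take Rxy and set V(p)={x}. Then p at x, so □◇p at x, so ◇p at y, so some z with Ryz has p; z=x, i.e. Ryx.

p → □◇p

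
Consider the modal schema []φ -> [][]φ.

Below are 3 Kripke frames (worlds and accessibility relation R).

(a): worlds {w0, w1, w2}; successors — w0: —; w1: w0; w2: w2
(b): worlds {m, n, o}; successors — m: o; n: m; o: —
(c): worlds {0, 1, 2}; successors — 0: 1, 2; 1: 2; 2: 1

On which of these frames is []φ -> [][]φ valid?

(a)

The schema corresponds to transitivity: forall x forall y forall z (Rxy & Ryz -> Rxz).
(a): condition met.
(b): fails — Rnm and Rmo but not Rno.
(c): fails — R12 and R21 but not R11.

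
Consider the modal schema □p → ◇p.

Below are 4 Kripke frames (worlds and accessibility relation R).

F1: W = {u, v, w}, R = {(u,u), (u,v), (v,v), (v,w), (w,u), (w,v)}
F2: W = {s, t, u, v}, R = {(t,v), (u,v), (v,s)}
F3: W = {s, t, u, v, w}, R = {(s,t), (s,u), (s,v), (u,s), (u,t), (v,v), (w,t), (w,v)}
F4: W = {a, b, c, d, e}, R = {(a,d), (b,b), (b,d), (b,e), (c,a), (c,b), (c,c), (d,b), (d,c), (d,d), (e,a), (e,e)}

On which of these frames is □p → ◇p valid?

F1, F4

This is the axiom for seriality; its first-order frame correspondent is ∀x ∃y Rxy.
F1: condition met.
F2: fails — world s has no successor.
F3: fails — world t has no successor.
F4: condition met.
Valid on: F1, F4.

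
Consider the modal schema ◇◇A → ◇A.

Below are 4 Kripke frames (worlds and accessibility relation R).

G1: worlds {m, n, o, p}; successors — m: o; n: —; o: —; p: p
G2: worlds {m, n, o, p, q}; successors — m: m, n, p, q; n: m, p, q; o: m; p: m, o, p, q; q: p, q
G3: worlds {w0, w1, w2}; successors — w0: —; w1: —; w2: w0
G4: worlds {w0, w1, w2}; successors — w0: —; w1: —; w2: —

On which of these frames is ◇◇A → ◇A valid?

Frame correspondent (Sahlqvist): ∀x ∀y ∀z (Rxy ∧ Ryz → Rxz) — i.e. transitivity.
G1: holds.
G2: fails — Rom and Rmq but not Roq.
G3: holds.
G4: holds.

G1, G3, G4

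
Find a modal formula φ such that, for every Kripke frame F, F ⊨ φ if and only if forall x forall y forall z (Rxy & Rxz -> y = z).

The condition is partial functionality. The CD schema ◇ψ → □ψ defines it.
Suppose ◇ψ→□ψ is valid. Take Rxy, Rxz and set V(ψ)={y}. Then ◇ψ at x, so □ψ at x, so ψ at z, i.e. z=y.

◇ψ → □ψ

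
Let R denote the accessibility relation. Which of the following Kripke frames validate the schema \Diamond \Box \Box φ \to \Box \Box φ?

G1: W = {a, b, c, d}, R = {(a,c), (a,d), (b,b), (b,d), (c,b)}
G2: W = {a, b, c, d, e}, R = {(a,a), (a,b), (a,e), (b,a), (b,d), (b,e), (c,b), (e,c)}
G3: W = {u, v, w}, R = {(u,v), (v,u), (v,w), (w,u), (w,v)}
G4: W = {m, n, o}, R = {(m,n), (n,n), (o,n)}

G4

The schema corresponds to a generalized confluence (Geach) condition: \forall x \forall y \forall z ((xRy \wedge x R^2 z) \to \exists w (y R^2 w \wedge z = w)).
G1: fails — aRd, aR²b but no w with dR²w and b=w.
G2: fails — aRb, aR²d but no w with bR²w and d=w.
G3: fails — uRv, uR²w but no t with vR²t and w=t.
G4: holds.
Valid on: G4.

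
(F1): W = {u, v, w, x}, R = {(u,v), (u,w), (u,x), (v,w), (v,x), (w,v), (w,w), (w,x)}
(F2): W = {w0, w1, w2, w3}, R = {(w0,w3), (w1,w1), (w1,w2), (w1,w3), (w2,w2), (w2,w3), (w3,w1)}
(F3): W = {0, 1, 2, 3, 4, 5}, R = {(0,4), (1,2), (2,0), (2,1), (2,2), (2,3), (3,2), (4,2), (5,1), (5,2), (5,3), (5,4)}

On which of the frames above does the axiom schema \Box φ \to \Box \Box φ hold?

This is the axiom for transitivity; its first-order frame correspondent is \forall x \forall y \forall z (Rxy \wedge Ryz \to Rxz).
(F1): fails — Rvw and Rwv but not Rvv.
(F2): fails — Rw3w1 and Rw1w2 but not Rw3w2.
(F3): fails — R32 and R23 but not R33.
Valid on no frame.

none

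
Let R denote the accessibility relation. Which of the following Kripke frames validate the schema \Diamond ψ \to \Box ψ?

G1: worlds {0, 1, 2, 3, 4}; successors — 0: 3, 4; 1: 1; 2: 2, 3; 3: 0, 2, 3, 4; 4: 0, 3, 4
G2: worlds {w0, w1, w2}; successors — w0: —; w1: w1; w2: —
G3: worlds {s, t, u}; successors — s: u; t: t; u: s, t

Frame correspondent (Sahlqvist): \forall x \forall y \forall z (Rxy \wedge Rxz \to y = z) — i.e. partial functionality.
G1: fails — 0 sees both 3 and 4.
G2: condition met.
G3: fails — u sees both s and t.

G2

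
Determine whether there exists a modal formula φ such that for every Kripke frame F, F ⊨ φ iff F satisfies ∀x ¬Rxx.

If a class were modally definable it would be closed under surjective bounded morphisms (Goldblatt–Thomason).
The 4-cycle (worlds w0,w1,w2,w3 with w0→w1→w2→w3→w0) is irreflexive, and the map sending every world to a single reflexive point • is a surjective bounded morphism (forth: every edge maps to (•,•); back: every world has a successor). So any modal formula valid on the 4-cycle is also valid on the reflexive point, which is not irreflexive.
So no modal formula (or set of formulas) defines exactly the irreflexive frames.

Not definable by any modal formula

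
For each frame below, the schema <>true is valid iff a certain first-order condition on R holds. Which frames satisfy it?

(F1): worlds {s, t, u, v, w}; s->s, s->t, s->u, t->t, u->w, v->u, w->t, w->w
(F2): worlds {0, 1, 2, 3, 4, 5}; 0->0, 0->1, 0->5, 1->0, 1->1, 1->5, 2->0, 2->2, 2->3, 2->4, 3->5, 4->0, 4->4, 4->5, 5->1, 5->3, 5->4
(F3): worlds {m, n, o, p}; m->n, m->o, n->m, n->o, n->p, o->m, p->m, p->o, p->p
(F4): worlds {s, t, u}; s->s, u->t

(F1), (F2), (F3)

This is the axiom for seriality; its first-order frame correspondent is forall x exists y Rxy.
(F1): satisfies the condition.
(F2): satisfies the condition.
(F3): satisfies the condition.
(F4): fails — world t has no successor.
Valid on: (F1), (F2), (F3).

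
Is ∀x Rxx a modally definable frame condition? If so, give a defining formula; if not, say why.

Yes — defined by □q → q

The condition is reflexivity. A defining modal formula is □q → q.
Suppose □q→q is valid. At any x set V(q)={w : Rxw}. Then □q holds at x, so q holds at x, i.e. Rxx.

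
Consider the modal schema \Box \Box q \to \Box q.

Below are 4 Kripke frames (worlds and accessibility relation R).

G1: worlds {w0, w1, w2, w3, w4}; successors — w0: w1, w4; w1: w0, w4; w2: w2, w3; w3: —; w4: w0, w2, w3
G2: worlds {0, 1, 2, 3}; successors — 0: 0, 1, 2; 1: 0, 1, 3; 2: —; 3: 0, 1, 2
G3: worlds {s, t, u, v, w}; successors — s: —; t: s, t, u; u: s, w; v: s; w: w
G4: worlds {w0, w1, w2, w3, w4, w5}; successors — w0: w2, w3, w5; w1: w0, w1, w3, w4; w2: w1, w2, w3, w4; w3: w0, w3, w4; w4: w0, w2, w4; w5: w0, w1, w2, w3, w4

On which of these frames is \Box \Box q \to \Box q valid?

G2

The schema corresponds to density: \forall x \forall y (Rxy \to \exists z (Rxz \wedge Rzy)).
G1: fails — Rw4w0 but no z with Rw4z and Rzw0.
G2: condition met.
G3: fails — Rus but no z with Ruz and Rzs.
G4: fails — Rw0w5 but no z with Rw0z and Rzw5.
Valid on: G2.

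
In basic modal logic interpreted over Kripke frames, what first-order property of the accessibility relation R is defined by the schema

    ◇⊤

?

◇⊤ holds at w iff w has a successor, so frame-validity of ◇⊤ is exactly seriality. Equivalently via □φ → ◇φ:
Suppose □φ→◇φ is valid. At any x set V(φ)=W. Then □φ at x, so ◇φ at x, so x has a successor.
The converse is a direct semantic check.
Frame condition: ∀x ∃y Rxy.

Seriality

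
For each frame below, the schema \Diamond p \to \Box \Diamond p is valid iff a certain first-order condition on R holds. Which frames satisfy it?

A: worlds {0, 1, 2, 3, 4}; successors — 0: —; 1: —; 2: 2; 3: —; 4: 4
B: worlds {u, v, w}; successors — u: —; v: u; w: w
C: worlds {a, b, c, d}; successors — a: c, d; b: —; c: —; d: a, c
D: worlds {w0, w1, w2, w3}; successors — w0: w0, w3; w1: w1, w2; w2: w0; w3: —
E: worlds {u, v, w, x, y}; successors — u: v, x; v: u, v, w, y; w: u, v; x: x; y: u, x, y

The schema corresponds to the Euclidean property: \forall x \forall y \forall z (Rxy \wedge Rxz \to Ryz).
A: holds.
B: fails — Rvu and Rvu but not Ruu.
C: fails — Rac and Rac but not Rcc.
D: fails — Rw0w3 and Rw0w0 but not Rw3w0.
E: fails — Ruv and Rux but not Rvx.

A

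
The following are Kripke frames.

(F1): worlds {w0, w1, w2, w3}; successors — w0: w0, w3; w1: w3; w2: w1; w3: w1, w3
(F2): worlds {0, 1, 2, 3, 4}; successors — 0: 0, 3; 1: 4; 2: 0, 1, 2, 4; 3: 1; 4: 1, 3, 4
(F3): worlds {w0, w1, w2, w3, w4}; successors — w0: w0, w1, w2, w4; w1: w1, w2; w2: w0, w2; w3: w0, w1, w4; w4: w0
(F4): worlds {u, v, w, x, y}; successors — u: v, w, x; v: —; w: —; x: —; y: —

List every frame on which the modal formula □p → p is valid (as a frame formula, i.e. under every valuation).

Frame correspondent (Sahlqvist): ∀x Rxx — i.e. reflexivity.
(F1): fails — world w1 does not see itself.
(F2): fails — world 1 does not see itself.
(F3): fails — world w3 does not see itself.
(F4): fails — world u does not see itself.

none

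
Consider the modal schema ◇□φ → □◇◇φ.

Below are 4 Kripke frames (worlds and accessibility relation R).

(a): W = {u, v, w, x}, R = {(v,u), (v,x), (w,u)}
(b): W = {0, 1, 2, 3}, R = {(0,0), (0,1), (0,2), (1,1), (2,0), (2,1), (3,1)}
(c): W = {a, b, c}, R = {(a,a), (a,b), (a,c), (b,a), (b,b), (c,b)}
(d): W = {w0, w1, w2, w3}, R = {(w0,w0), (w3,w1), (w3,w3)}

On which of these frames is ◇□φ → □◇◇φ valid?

This is the axiom for a generalized confluence (Geach) condition; its first-order frame correspondent is ∀x ∀y ∀z ((xRy ∧ xRz) → ∃w (yRw ∧ zR²w)).
(a): fails — vRu, vRu but no t with uRt and uR²t.
(b): holds.
(c): holds.
(d): fails — w3Rw1, w3Rw1 but no w with w1Rw and w1R²w.

(b), (c)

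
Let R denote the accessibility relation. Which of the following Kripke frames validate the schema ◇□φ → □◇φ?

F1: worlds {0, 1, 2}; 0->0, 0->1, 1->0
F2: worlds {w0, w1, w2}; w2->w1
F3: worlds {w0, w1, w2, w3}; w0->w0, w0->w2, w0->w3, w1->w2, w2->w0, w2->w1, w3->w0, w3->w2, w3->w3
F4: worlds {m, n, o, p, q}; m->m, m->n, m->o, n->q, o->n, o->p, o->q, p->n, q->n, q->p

F1, F3

Frame correspondent (Sahlqvist): ∀x ∀y ∀z (Rxy ∧ Rxz → ∃w (Ryw ∧ Rzw)) — i.e. convergence.
F1: satisfies the condition.
F2: fails — Rw2w1 and Rw2w1 but w1 and w1 have no common successor.
F3: satisfies the condition.
F4: fails — Rmm and Rmn but m and n have no common successor.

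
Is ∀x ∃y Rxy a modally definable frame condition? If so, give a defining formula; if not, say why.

The condition is seriality. A defining modal formula is □r → ◇r.
Suppose □r→◇r is valid. At any x set V(r)=W. Then □r at x, so ◇r at x, so x has a successor.

Yes — defined by □r → ◇r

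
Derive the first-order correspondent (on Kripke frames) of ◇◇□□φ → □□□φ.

∀x ∀y ∀z ((xR²y ∧ xR³z) → ∃w (yR²w ∧ z = w))

This is a Sahlqvist (Geach-type) schema ◇^2□^2φ → □^3◇^0φ.
First-order correspondent: ∀x ∀y ∀z ((xR²y ∧ xR³z) → ∃w (yR²w ∧ z = w)).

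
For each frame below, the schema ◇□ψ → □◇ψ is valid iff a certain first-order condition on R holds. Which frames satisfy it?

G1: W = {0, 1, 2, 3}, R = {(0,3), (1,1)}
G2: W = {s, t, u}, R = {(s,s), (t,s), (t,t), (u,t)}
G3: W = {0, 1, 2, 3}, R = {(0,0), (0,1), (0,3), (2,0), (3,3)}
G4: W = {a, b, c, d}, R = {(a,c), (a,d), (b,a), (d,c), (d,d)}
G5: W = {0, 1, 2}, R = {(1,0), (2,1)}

G2

Frame correspondent (Sahlqvist): ∀x ∀y ∀z (Rxy ∧ Rxz → ∃w (Ryw ∧ Rzw)) — i.e. convergence.
G1: fails — R03 and R03 but 3 and 3 have no common successor.
G2: ✓.
G3: fails — R00 and R01 but 0 and 1 have no common successor.
G4: fails — Rac and Rac but c and c have no common successor.
G5: fails — R10 and R10 but 0 and 0 have no common successor.
Valid on: G2.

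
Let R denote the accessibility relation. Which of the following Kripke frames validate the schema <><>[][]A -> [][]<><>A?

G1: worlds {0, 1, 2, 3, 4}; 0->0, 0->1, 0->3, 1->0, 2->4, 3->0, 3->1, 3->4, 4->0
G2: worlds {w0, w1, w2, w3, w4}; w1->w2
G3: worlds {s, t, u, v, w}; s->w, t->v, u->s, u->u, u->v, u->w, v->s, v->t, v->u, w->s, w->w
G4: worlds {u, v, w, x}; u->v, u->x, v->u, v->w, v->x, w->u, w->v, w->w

This is the axiom for a generalized confluence (Geach) condition; its first-order frame correspondent is forall x forall y forall z ((x R^2 y & x R^2 z) -> exists w (y R^2 w & z R^2 w)).
G1: holds.
G2: holds.
G3: holds.
G4: fails — uR²u, uR²x but no t with uR²t and xR²t.
Valid on: G1, G2, G3.

G1, G2, G3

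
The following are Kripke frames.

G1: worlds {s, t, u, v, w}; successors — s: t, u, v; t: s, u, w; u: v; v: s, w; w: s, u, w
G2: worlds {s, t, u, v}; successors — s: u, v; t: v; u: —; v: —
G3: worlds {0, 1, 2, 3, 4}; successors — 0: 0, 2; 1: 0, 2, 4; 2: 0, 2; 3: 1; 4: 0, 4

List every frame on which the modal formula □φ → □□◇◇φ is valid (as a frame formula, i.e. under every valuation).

G2

Frame correspondent (Sahlqvist): ∀x ∀z (xR²z → ∃w (xRw ∧ zR²w)) — i.e. a generalized confluence (Geach) condition.
G1: fails — sR²u but no w* with sRw* and uR²w*.
G2: condition met.
G3: fails — 3R²0 but no w with 3Rw and 0R²w.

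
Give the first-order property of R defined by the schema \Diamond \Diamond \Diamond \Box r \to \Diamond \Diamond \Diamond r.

This is a Sahlqvist (Geach-type) schema ◇^3□^1r → □^0◇^3r.
Minimal-valuation argument: fix x; take any y with xR^3y and any z with xR^0z. Set V(r) to the set of worlds R-reachable from y in exactly 1 step. Then □^1r holds at y, so the antecedent holds at x; validity forces ◇^3r at z, giving a w with zR^3w and yR^1w.
First-order correspondent: \forall x \forall y (x R^3 y \to \exists w (yRw \wedge x R^3 w)).

\forall x \forall y (x R^3 y \to \exists w (yRw \wedge x R^3 w))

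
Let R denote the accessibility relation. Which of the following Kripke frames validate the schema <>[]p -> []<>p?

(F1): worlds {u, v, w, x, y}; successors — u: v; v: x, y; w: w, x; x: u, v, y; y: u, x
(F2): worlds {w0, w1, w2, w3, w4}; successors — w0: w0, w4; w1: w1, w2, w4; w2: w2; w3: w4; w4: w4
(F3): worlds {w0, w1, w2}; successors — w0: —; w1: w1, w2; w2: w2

This is the axiom for convergence; its first-order frame correspondent is forall x forall y forall z (Rxy & Rxz -> exists w (Ryw & Rzw)).
(F1): fails — Rww and Rwx but w and x have no common successor.
(F2): fails — Rw1w2 and Rw1w4 but w2 and w4 have no common successor.
(F3): holds.
Valid on: (F3).

(F3)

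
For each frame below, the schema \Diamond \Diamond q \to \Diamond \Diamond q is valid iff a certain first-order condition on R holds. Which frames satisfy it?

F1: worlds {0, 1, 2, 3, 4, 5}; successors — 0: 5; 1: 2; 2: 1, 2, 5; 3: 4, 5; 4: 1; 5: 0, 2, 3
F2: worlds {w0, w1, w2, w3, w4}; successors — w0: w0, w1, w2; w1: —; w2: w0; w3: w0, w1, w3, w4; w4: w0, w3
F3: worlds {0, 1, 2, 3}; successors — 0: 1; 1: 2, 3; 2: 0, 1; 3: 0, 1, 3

F1, F2, F3

Frame correspondent (Sahlqvist): \forall x \forall y (x R^2 y \to \exists w (y = w \wedge x R^2 w)) — i.e. a generalized confluence (Geach) condition.
F1: condition met.
F2: condition met.
F3: condition met.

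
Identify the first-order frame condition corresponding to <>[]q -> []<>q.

convergence: forall x forall y forall z (Rxy & Rxz -> exists w (Ryw & Rzw))

Suppose ◇□q→□◇q is valid. Take Rxy, Rxz and set V(q)={w : Ryw}. Then □q at y so ◇□q at x, so □◇q at x, so ◇q at z, giving w with Rzw and Ryw.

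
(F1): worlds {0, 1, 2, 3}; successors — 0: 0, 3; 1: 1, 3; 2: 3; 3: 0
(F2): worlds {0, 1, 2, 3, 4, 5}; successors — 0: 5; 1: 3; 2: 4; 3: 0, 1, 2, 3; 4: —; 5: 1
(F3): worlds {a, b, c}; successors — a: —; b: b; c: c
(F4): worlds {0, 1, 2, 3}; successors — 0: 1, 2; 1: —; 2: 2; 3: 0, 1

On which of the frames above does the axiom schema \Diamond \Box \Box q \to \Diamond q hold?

(F1), (F3)

The schema corresponds to a generalized confluence (Geach) condition: \forall x \forall y (xRy \to \exists w (y R^2 w \wedge xRw)).
(F1): holds.
(F2): fails — 0R5 but no w with 5R²w and 0Rw.
(F3): holds.
(F4): fails — 0R1 but no w with 1R²w and 0Rw.
Valid on: (F1), (F3).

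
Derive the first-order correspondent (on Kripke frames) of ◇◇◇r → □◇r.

This is a Sahlqvist (Geach-type) schema ◇^3□^0r → □^1◇^1r.
First-order correspondent: ∀x ∀y ∀z ((xR³y ∧ xRz) → ∃w (y = w ∧ zRw)).

∀x ∀y ∀z ((xR³y ∧ xRz) → ∃w (y = w ∧ zRw))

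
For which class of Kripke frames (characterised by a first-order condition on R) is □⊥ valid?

Emptiness of R

□⊥ is valid iff no world has any successor (otherwise □⊥ fails at any world with one).
Conversely, any frame satisfying ∀x ∀y ¬Rxy validates the schema.
Frame condition: ∀x ∀y ¬Rxy.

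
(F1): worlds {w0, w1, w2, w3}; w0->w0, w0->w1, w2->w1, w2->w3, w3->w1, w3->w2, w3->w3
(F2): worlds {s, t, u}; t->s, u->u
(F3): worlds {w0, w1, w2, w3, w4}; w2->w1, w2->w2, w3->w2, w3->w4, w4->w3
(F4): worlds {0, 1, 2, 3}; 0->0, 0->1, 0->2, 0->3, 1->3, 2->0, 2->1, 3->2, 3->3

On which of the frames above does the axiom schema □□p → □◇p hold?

(F4)

This is the axiom for a generalized confluence (Geach) condition; its first-order frame correspondent is ∀x ∀z (xRz → ∃w (xR²w ∧ zRw)).
(F1): fails — w0Rw1 but no w with w0R²w and w1Rw.
(F2): fails — tRs but no w with tR²w and sRw.
(F3): fails — w2Rw1 but no w with w2R²w and w1Rw.
(F4): ✓.
Valid on: (F4).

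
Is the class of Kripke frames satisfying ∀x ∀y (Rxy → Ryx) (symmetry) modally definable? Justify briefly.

The condition is symmetry. A defining modal formula is p → □◇p.

Definable; p → □◇p defines it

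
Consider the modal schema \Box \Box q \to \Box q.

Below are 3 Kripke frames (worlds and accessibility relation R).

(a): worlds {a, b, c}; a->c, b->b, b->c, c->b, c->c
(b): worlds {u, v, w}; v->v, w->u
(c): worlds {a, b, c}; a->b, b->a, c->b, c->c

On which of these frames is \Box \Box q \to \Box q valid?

This is the axiom for density; its first-order frame correspondent is \forall x \forall y (Rxy \to \exists z (Rxz \wedge Rzy)).
(a): satisfies the condition.
(b): fails — Rwu but no z with Rwz and Rzu.
(c): fails — Rab but no z with Raz and Rzb.
Valid on: (a).

(a)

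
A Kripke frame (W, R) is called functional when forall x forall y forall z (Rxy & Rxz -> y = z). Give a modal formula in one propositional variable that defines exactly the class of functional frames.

◇q → □q

A defining formula is ◇q → □q (the CD axiom).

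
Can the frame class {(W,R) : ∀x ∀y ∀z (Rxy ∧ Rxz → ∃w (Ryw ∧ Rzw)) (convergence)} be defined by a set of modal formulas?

Definable; ◇□r → □◇r defines it

This is a Sahlqvist condition; the .2 axiom ◇□r → □◇r defines it.
Suppose ◇□r→□◇r is valid. Take Rxy, Rxz and set V(r)={w : Ryw}. Then □r at y so ◇□r at x, so □◇r at x, so ◇r at z, giving w with Rzw and Ryw.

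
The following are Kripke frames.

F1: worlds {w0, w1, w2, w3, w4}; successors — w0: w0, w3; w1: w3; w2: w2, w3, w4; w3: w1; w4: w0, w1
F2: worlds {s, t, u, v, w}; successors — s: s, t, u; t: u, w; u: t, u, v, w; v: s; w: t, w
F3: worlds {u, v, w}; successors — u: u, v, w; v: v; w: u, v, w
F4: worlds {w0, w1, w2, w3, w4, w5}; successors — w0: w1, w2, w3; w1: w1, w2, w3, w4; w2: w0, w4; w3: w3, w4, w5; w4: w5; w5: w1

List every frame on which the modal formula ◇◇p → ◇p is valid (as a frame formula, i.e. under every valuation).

The schema corresponds to transitivity: ∀x ∀y ∀z (Rxy ∧ Ryz → Rxz).
F1: fails — Rw2w4 and Rw4w1 but not Rw2w1.
F2: fails — Ruv and Rvs but not Rus.
F3: holds.
F4: fails — Rw1w2 and Rw2w0 but not Rw1w0.

F3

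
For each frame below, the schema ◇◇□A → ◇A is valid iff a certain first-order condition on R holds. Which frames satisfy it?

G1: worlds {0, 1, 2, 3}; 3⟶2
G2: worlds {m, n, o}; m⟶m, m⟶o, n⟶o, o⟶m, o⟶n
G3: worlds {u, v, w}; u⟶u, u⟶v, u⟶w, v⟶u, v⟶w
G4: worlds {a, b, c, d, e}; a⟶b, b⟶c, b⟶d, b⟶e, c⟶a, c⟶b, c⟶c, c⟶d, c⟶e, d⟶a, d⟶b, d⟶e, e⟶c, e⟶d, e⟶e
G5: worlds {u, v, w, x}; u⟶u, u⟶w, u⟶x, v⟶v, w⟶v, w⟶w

G1, G2

Frame correspondent (Sahlqvist): ∀x ∀y (xR²y → ∃w (yRw ∧ xRw)) — i.e. a generalized confluence (Geach) condition.
G1: ✓.
G2: ✓.
G3: fails — uR²w but no t with wRt and uRt.
G4: fails — aR²e but no w with eRw and aRw.
G5: fails — uR²v but no t with vRt and uRt.
Valid on: G1, G2.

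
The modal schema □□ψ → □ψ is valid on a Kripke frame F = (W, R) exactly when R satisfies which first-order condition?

density: ∀x ∀y (Rxy → ∃z (Rxz ∧ Rzy))

This is the C4 axiom.
It corresponds to density: ∀x ∀y (Rxy → ∃z (Rxz ∧ Rzy)).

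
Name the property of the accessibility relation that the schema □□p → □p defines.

Suppose □□p→□p is valid. Take Rxy and set V(p)={w : xR²w}. Then □□p at x, so □p at x, so p at y, i.e. ∃z(Rxz∧Rzy).

Density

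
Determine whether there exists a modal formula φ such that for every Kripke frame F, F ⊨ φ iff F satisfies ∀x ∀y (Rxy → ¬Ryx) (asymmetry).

No — not modally definable

Modal frame validity is preserved under surjective bounded morphisms.
The 5-cycle (worlds w0,w1,w2,w3,w4 with w0→w1→w2→w3→w4→w0) is asymmetric. Mapping every world to a single reflexive point • is a surjective bounded morphism, and the reflexive point is not asymmetric (R•• but asymmetry requires ¬R••).
So the class is not modally definable.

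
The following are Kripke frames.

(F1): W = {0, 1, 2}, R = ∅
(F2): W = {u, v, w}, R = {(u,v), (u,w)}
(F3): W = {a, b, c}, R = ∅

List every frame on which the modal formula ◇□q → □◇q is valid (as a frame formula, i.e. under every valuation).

Frame correspondent (Sahlqvist): ∀x ∀y ∀z (Rxy ∧ Rxz → ∃w (Ryw ∧ Rzw)) — i.e. convergence.
(F1): satisfies the condition.
(F2): fails — Ruv and Ruv but v and v have no common successor.
(F3): satisfies the condition.

(F1), (F3)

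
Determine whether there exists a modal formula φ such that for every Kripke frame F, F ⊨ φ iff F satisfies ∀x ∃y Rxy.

The condition is seriality. A defining modal formula is □q → ◇q.
Suppose □q→◇q is valid. At any x set V(q)=W. Then □q at x, so ◇q at x, so x has a successor.

Yes, by □q → ◇q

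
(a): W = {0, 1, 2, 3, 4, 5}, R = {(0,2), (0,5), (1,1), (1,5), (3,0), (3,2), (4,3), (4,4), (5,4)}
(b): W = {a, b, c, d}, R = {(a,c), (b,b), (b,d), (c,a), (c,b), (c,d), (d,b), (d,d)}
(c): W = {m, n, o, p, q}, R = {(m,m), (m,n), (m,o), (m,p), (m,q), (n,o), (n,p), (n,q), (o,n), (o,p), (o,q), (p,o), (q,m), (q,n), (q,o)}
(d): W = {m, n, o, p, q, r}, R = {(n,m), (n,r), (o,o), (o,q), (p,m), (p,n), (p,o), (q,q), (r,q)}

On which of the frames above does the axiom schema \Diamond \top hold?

This is the axiom for seriality; its first-order frame correspondent is \forall x \exists y Rxy.
(a): fails — world 2 has no successor.
(b): satisfies the condition.
(c): satisfies the condition.
(d): fails — world m has no successor.
Valid on: (b), (c).

(b), (c)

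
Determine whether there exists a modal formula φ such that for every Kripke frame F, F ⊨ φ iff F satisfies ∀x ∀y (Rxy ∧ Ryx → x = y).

Any modally definable frame class is closed under surjective bounded morphisms.
The 4-cycle (worlds a,b,c,d with a→b→c→d→a) is antisymmetric. Sending even-indexed worlds to • and odd-indexed worlds to ∘ is a surjective bounded morphism onto the two-world frame with •↔∘, which is not antisymmetric.
Hence antisymmetry is not modally definable.

No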